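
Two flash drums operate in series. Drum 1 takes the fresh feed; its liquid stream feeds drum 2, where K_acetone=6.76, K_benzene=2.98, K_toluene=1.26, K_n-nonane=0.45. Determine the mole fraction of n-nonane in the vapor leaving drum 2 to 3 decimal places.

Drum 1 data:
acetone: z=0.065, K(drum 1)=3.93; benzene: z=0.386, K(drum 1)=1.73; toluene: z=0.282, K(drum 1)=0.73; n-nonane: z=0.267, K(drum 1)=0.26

y_n-nonane (drum 2) = 0.279

Drum 1:
Rachford–Rice: g(ψ₁) = Σ zᵢ(Kᵢ−1)/(1+ψ₁(Kᵢ−1)) = 0.
g(0) = ΣzᵢKᵢ − 1 = 0.199 and g(1) = 1 − Σzᵢ/Kᵢ = -0.653, so a root lies in (0, 1).
Newton–Raphson from ψ₁ = 0.5:
  ψ₁ = 0.500: g = -0.1179, g' = -0.598 → ψ₁ = 0.303
  ψ₁ = 0.303: g = -0.0059, g' = -0.562 → ψ₁ = 0.292
Converged at ψ₁ = 0.292.
Drum-1 compositions:
  acetone: x = 0.035, y = 0.138
  benzene: x = 0.318, y = 0.550
  toluene: x = 0.306, y = 0.224
  n-nonane: x = 0.341, y = 0.089
Drum-2 feed = drum-1 liquid: z₂ = (0.0350, 0.3181, 0.3062, 0.3407).
Drum 2:
Rachford–Rice: g(ψ₂) = Σ zᵢ(Kᵢ−1)/(1+ψ₂(Kᵢ−1)) = 0.
Check two-phase: ΣzᵢKᵢ = 1.724 > 1 and Σzᵢ/Kᵢ = 1.112 > 1, so g(0) = 0.724 > 0 and g(1) = -0.112 < 0.
Newton–Raphson from ψ₂ = 0.5:
  ψ₂ = 0.500: g = 0.1805, g' = -0.604 → ψ₂ = 0.799
  ψ₂ = 0.799: g = 0.0118, g' = -0.566 → ψ₂ = 0.819
Converged at ψ₂ = 0.819.
  acetone: x = 0.006, y = 0.041
  benzene: x = 0.121, y = 0.362
  toluene: x = 0.252, y = 0.318
  n-nonane: x = 0.620, y = 0.279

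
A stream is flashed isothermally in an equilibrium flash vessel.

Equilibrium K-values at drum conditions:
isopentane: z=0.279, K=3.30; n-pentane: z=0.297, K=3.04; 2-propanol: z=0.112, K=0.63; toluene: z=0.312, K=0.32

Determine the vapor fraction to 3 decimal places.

ψ = 0.735

Rachford–Rice: g(ψ) = Σ zᵢ(Kᵢ−1)/(1+ψ(Kᵢ−1)) = 0.
g(0) = ΣzᵢKᵢ − 1 = 0.994 and g(1) = 1 − Σzᵢ/Kᵢ = -0.335, so a root lies in (0, 1).
Newton iteration, ψ⁰ = 0.63:
  ψ = 0.630: g = 0.1020, g' = -0.950 → ψ = 0.737
  ψ = 0.737: g = -0.0024, g' = -1.009 → ψ = 0.735
Converged at ψ = 0.735.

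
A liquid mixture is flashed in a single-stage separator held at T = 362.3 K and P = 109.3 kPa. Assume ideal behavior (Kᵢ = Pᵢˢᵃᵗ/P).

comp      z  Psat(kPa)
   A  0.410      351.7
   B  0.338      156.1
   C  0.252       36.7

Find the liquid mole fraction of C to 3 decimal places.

x_C = 0.618

Raoult's law: Kᵢ = Pᵢˢᵃᵗ/P = Pᵢˢᵃᵗ/109.3.
  K_A = 351.7/109.3 = 3.21775, K_B = 156.1/109.3 = 1.42818, K_C = 36.7/109.3 = 0.33577
Newton iteration, β⁰ = 0.61:
  β = 0.610: g = 0.2198, g' = -0.717 → β = 0.916
  β = 0.916: g = -0.0239, g' = -0.977 → β = 0.892
  β = 0.892: g = -0.0006, g' = -0.929 → β = 0.891
Converged at β = 0.891.
Compositions from xᵢ = zᵢ/(1+β(Kᵢ−1)), yᵢ = Kᵢxᵢ:
  A: x = 0.138, y = 0.443
  B: x = 0.245, y = 0.349
  C: x = 0.618, y = 0.207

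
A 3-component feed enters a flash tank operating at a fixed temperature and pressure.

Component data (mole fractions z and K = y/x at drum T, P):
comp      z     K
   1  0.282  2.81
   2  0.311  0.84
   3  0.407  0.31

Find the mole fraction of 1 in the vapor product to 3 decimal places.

Rachford–Rice: g(β) = Σ zᵢ(Kᵢ−1)/(1+β(Kᵢ−1)) = 0.
Feasibility: ΣzᵢKᵢ = 1.180, Σzᵢ/Kᵢ = 1.783 — both > 1, two phases present.
Newton iteration, β⁰ = 0.5:
  β = 0.500: g = -0.2149, g' = -0.716 → β = 0.200
  β = 0.200: g = -0.0022, g' = -0.768 → β = 0.197
Converged at β = 0.197.
Compositions from xᵢ = zᵢ/(1+β(Kᵢ−1)), yᵢ = Kᵢxᵢ:
  1: x = 0.208, y = 0.584
  2: x = 0.321, y = 0.270
  3: x = 0.471, y = 0.146

y_1 = 0.584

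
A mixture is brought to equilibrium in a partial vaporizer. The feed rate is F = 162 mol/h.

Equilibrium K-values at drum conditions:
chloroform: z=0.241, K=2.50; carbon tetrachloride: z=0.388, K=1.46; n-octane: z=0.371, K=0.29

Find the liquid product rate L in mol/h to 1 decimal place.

L = 95.0 mol/h

Iterate (Newton) starting at ψ = 0.45:
  ψ = 0.450: g = -0.0234, g' = -0.653 → ψ = 0.414
Converged at ψ = 0.414.
Then V = ψ·F = 0.4138·162 = 67.0 mol/h and L = F − V = 95.0 mol/h.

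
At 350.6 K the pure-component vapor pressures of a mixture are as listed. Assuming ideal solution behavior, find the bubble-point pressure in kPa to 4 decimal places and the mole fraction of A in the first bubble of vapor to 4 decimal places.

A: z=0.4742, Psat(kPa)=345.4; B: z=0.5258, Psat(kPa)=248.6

Pbub = 294.5026 kPa, y_A = 0.5562

At the bubble point ψ → 0, so ΣzᵢKᵢ = 1 with Kᵢ = Pᵢˢᵃᵗ/P ⇒ P = ΣzᵢPᵢˢᵃᵗ.
P = 0.4742·345.4 + 0.5258·248.6 = 294.5026 kPa
yᵢ = zᵢPᵢˢᵃᵗ/P ⇒ y_A = 0.4742·345.4/294.5026 = 0.5562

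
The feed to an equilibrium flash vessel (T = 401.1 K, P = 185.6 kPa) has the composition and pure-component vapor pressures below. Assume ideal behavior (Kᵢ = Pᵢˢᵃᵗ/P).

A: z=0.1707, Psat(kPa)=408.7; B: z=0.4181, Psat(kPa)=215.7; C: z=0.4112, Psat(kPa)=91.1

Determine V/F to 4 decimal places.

Raoult's law: Kᵢ = Pᵢˢᵃᵗ/P = Pᵢˢᵃᵗ/185.6.
  K_A = 408.7/185.6 = 2.202047, K_B = 215.7/185.6 = 1.162177, K_C = 91.1/185.6 = 0.490841
Material balance + equilibrium reduce to Σ zᵢ(Kᵢ−1)/(1+V/F(Kᵢ−1)) = 0.
Check two-phase: ΣzᵢKᵢ = 1.0636 > 1 and Σzᵢ/Kᵢ = 1.2750 > 1, so g(0) = 0.0636 > 0 and g(1) = -0.2750 < 0.
Iterate (Newton) starting at V/F = 0.5:
  V/F = 0.5000: g = -0.08999, g' = -0.2975 → V/F = 0.1975
  V/F = 0.1975: g = -0.00125, g' = -0.3032 → V/F = 0.1934
Converged at V/F = 0.1934.

V/F = 0.1934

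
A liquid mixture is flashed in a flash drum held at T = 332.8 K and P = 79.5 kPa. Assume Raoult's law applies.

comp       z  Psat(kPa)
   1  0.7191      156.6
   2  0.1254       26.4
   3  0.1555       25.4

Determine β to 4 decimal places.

Raoult's law: Kᵢ = Pᵢˢᵃᵗ/P = Pᵢˢᵃᵗ/79.5.
  K_1 = 156.6/79.5 = 1.969811, K_2 = 26.4/79.5 = 0.332075, K_3 = 25.4/79.5 = 0.319497
Newton iteration, β⁰ = 0.37:
  β = 0.3700: g = 0.26055, g' = -0.5936 → β = 0.8089
  β = 0.8089: g = -0.02679, g' = -0.8335 → β = 0.7768
  β = 0.7768: g = -0.00079, g' = -0.7857 → β = 0.7758
Converged at β = 0.7758.

β = 0.7758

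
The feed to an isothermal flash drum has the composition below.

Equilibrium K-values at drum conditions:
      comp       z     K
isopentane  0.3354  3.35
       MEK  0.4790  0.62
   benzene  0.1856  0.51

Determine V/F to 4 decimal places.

Rachford–Rice: g(V/F) = Σ zᵢ(Kᵢ−1)/(1+V/F(Kᵢ−1)) = 0.
Feasibility: ΣzᵢKᵢ = 1.5152, Σzᵢ/Kᵢ = 1.2366 — both > 1, two phases present.
Newton iteration, V/F⁰ = 0.46:
  V/F = 0.4600: g = 0.04077, g' = -0.6036 → V/F = 0.5276
  V/F = 0.5276: g = 0.00160, g' = -0.5585 → V/F = 0.5304
Converged at V/F = 0.5304.

V/F = 0.5304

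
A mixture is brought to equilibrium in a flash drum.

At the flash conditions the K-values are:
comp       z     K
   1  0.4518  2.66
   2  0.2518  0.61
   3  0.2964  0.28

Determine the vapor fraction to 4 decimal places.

Rachford–Rice: g(ψ) = Σ zᵢ(Kᵢ−1)/(1+ψ(Kᵢ−1)) = 0.
Feasibility: ΣzᵢKᵢ = 1.4384, Σzᵢ/Kᵢ = 1.6412 — both > 1, two phases present.
Newton–Raphson from ψ = 0.5:
  ψ = 0.5000: g = -0.04561, g' = -0.8060 → ψ = 0.4434
  ψ = 0.4434: g = -0.00022, g' = -0.8006 → ψ = 0.4431
Converged at ψ = 0.4431.

ψ = 0.4431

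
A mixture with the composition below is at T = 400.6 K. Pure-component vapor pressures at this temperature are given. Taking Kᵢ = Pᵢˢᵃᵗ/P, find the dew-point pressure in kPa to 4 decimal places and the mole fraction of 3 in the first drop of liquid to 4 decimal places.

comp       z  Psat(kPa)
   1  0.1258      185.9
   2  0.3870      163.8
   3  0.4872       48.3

Pdew = 76.1829 kPa, x_3 = 0.7685

At the dew point ψ → 1, so Σzᵢ/Kᵢ = 1 with Kᵢ = Pᵢˢᵃᵗ/P ⇒ 1/P = Σzᵢ/Pᵢˢᵃᵗ.
1/P = 0.1258/185.9 + 0.3870/163.8 + 0.4872/48.3 = 0.0131263 ⇒ P = 76.1829 kPa
xᵢ = zᵢP/Pᵢˢᵃᵗ ⇒ x_3 = 0.4872·76.1829/48.3 = 0.7685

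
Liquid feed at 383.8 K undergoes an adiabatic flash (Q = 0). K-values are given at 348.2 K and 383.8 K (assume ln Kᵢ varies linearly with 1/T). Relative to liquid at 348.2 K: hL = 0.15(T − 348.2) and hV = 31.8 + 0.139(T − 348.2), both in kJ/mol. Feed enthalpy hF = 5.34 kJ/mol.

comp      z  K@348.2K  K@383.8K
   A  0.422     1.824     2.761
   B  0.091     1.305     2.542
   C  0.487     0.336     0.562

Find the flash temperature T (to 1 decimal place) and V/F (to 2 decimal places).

Adiabatic flash: solve Rachford–Rice at each trial T, then check hF = ψ·hV(T) + (1−ψ)·hL(T).
  T = 348.2 K: K = (1.824, 1.305, 0.336), RR gives ψ = 0.104, H_out = 3.296 kJ/mol
  T = 383.8 K: K = (2.761, 2.542, 0.562), RR gives ψ = 0.888, H_out = 33.231 kJ/mol
  T = 366.0 K: K = (2.267, 1.851, 0.440), RR gives ψ = 0.505, H_out = 18.628 kJ/mol
  T = 357.1 K: K = (2.039, 1.561, 0.386), RR gives ψ = 0.320, H_out = 11.482 kJ/mol
  T = 352.6 K: K = (1.929, 1.427, 0.360), RR gives ψ = 0.217, H_out = 7.541 kJ/mol
  T = 350.4 K: K = (1.876, 1.365, 0.348), RR gives ψ = 0.162, H_out = 5.478 kJ/mol
Linear interpolation between T = 348.2 (H_out = 3.296) and T = 350.4 (H_out = 5.478) on hF = 5.34 gives T ≈ 350.3 K, at which ψ = 0.16.

T = 350.3 K, V/F = 0.16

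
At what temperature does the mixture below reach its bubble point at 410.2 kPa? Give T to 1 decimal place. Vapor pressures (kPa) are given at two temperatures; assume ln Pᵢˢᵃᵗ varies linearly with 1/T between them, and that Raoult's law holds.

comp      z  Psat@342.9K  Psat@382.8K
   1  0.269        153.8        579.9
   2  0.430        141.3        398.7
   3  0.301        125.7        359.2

T = 380.5 K

Bubble-point temperature: ΣzᵢPᵢˢᵃᵗ(T) = P. Interpolate ln Pᵢˢᵃᵗ = aᵢ + bᵢ/T.
  T = 342.9 K: ΣzᵢPᵢˢᵃᵗ = 139.97 kPa
  T = 382.8 K: ΣzᵢPᵢˢᵃᵗ = 435.55 kPa
  T = 362.9 K: ΣzᵢPᵢˢᵃᵗ = 254.53 kPa
  T = 372.9 K: ΣzᵢPᵢˢᵃᵗ = 335.63 kPa
  T = 377.9 K: ΣzᵢPᵢˢᵃᵗ = 383.45 kPa
  T = 380.4 K: ΣzᵢPᵢˢᵃᵗ = 409.36 kPa
Interpolating between 380.4 K and 382.8 K gives T ≈ 380.5 K.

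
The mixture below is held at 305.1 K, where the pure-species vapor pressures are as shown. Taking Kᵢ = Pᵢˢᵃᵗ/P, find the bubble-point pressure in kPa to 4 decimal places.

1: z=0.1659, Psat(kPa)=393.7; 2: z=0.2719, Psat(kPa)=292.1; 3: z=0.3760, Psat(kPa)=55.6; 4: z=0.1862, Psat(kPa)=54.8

At the bubble point ψ → 0, so ΣzᵢKᵢ = 1 with Kᵢ = Pᵢˢᵃᵗ/P ⇒ P = ΣzᵢPᵢˢᵃᵗ.
P = 0.1659·393.7 + 0.2719·292.1 + 0.3760·55.6 + 0.1862·54.8 = 175.8462 kPa

Pbub = 175.8462 kPa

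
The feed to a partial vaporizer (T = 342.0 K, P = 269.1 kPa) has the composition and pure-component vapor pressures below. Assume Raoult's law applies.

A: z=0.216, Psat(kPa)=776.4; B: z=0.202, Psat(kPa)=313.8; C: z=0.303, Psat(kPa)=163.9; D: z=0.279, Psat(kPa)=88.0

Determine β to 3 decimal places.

Raoult's law: Kᵢ = Pᵢˢᵃᵗ/P = Pᵢˢᵃᵗ/269.1.
  K_A = 776.4/269.1 = 2.88517, K_B = 313.8/269.1 = 1.16611, K_C = 163.9/269.1 = 0.60907, K_D = 88.0/269.1 = 0.32702
Material balance + equilibrium reduce to Σ zᵢ(Kᵢ−1)/(1+β(Kᵢ−1)) = 0.
Check two-phase: ΣzᵢKᵢ = 1.135 > 1 and Σzᵢ/Kᵢ = 1.599 > 1, so g(0) = 0.135 > 0 and g(1) = -0.599 < 0.
Newton iteration, β⁰ = 0.5:
  β = 0.500: g = -0.1896, g' = -0.567 → β = 0.165
  β = 0.165: g = 0.0051, g' = -0.664 → β = 0.173
Converged at β = 0.173.

β = 0.173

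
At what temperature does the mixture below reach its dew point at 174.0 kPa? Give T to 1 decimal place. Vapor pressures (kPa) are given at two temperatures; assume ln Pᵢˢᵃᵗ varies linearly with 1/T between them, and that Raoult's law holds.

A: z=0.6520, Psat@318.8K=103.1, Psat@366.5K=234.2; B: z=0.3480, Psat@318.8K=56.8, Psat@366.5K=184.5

T = 355.1 K

Dew-point temperature: Σzᵢ·P/Pᵢˢᵃᵗ(T) = 1. Interpolate ln Pᵢˢᵃᵗ = aᵢ + bᵢ/T.
  T = 318.8 K: ΣzᵢP/Pᵢˢᵃᵗ = 2.1664
  T = 366.5 K: ΣzᵢP/Pᵢˢᵃᵗ = 0.8126
  T = 342.6 K: ΣzᵢP/Pᵢˢᵃᵗ = 1.2786
  T = 354.6 K: ΣzᵢP/Pᵢˢᵃᵗ = 1.0097
  T = 360.6 K: ΣzᵢP/Pᵢˢᵃᵗ = 0.9032
  T = 357.6 K: ΣzᵢP/Pᵢˢᵃᵗ = 0.9545
  T = 356.1 K: ΣzᵢP/Pᵢˢᵃᵗ = 0.9816
Interpolating between 354.6 K and 356.1 K gives T ≈ 355.1 K.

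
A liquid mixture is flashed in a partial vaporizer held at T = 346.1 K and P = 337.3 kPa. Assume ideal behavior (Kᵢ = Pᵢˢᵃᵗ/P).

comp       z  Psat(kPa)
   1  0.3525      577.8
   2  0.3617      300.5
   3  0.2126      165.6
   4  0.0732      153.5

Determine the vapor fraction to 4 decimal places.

ψ = 0.2609

Raoult's law: Kᵢ = Pᵢˢᵃᵗ/P = Pᵢˢᵃᵗ/337.3.
  K_1 = 577.8/337.3 = 1.713015, K_2 = 300.5/337.3 = 0.890898, K_3 = 165.6/337.3 = 0.490958, K_4 = 153.5/337.3 = 0.455084
Rachford–Rice: g(ψ) = Σ zᵢ(Kᵢ−1)/(1+ψ(Kᵢ−1)) = 0.
g(0) = ΣzᵢKᵢ − 1 = 0.0638 and g(1) = 1 − Σzᵢ/Kᵢ = -0.2057, so a root lies in (0, 1).
Newton–Raphson from ψ = 0.5:
  ψ = 0.5000: g = -0.05645, g' = -0.2424 → ψ = 0.2671
  ψ = 0.2671: g = -0.00145, g' = -0.2346 → ψ = 0.2609
Converged at ψ = 0.2609.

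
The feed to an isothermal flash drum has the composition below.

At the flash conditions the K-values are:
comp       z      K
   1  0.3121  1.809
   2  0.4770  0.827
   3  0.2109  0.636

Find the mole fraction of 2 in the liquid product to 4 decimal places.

x_2 = 0.5195

Material balance + equilibrium reduce to Σ zᵢ(Kᵢ−1)/(1+V/F(Kᵢ−1)) = 0.
Check two-phase: ΣzᵢKᵢ = 1.0932 > 1 and Σzᵢ/Kᵢ = 1.0809 > 1, so g(0) = 0.0932 > 0 and g(1) = -0.0809 < 0.
Newton iteration, V/F⁰ = 0.51:
  V/F = 0.5100: g = -0.00603, g' = -0.1617 → V/F = 0.4727
  V/F = 0.4727: g = 0.00005, g' = -0.1646 → V/F = 0.4730
Converged at V/F = 0.4730.
Compositions from xᵢ = zᵢ/(1+V/F(Kᵢ−1)), yᵢ = Kᵢxᵢ:
  1: x = 0.2257, y = 0.4083
  2: x = 0.5195, y = 0.4296
  3: x = 0.2548, y = 0.1620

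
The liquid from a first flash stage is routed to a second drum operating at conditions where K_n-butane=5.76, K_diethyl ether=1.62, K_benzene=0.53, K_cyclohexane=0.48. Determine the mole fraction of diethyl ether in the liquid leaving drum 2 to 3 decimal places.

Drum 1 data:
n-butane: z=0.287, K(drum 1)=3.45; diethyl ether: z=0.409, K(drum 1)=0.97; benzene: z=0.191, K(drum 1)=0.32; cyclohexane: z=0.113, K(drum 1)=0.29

Drum 1:
Newton iteration, ψ₁⁰ = 0.5:
  ψ₁ = 0.500: g = -0.0176, g' = -0.688 → ψ₁ = 0.474
Converged at ψ₁ = 0.474.
Drum-1 compositions:
  n-butane: x = 0.133, y = 0.458
  diethyl ether: x = 0.415, y = 0.402
  benzene: x = 0.282, y = 0.090
  cyclohexane: x = 0.170, y = 0.049
Drum-2 feed = drum-1 liquid: z₂ = (0.1327, 0.4149, 0.2820, 0.1704).
Drum 2:
Rachford–Rice: g(ψ₂) = Σ zᵢ(Kᵢ−1)/(1+ψ₂(Kᵢ−1)) = 0.
Feasibility: ΣzᵢKᵢ = 1.668, Σzᵢ/Kᵢ = 1.166 — both > 1, two phases present.
Iterate (Newton) starting at ψ₂ = 0.5:
  ψ₂ = 0.500: g = 0.0903, g' = -0.547 → ψ₂ = 0.665
  ψ₂ = 0.665: g = 0.0055, g' = -0.493 → ψ₂ = 0.676
Converged at ψ₂ = 0.676.
  n-butane: x = 0.031, y = 0.181
  diethyl ether: x = 0.292, y = 0.474
  benzene: x = 0.413, y = 0.219
  cyclohexane: x = 0.263, y = 0.126

x_diethyl ether (drum 2) = 0.292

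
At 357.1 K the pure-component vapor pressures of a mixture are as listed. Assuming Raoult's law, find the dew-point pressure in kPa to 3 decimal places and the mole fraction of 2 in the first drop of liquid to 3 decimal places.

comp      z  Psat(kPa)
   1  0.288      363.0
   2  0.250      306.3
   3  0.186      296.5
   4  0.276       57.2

At the dew point ψ → 1, so Σzᵢ/Kᵢ = 1 with Kᵢ = Pᵢˢᵃᵗ/P ⇒ 1/P = Σzᵢ/Pᵢˢᵃᵗ.
1/P = 0.288/363.0 + 0.250/306.3 + 0.186/296.5 + 0.276/57.2 = 0.007062 ⇒ P = 141.601 kPa
xᵢ = zᵢP/Pᵢˢᵃᵗ ⇒ x_2 = 0.250·141.601/306.3 = 0.116

Pdew = 141.601 kPa, x_2 = 0.116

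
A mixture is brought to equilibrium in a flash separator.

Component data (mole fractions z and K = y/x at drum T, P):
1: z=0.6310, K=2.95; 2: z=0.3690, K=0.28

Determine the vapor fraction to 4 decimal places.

ψ = 0.6872

Let ψ = V/F and solve Σ zᵢ(Kᵢ−1)/(1+ψ(Kᵢ−1)) = 0.
Feasibility: ΣzᵢKᵢ = 1.9648, Σzᵢ/Kᵢ = 1.5318 — both > 1, two phases present.
Newton iteration, ψ⁰ = 0.5:
  ψ = 0.5000: g = 0.20789, g' = -1.0821 → ψ = 0.6921
  ψ = 0.6921: g = -0.00590, g' = -1.1947 → ψ = 0.6872
Converged at ψ = 0.6872.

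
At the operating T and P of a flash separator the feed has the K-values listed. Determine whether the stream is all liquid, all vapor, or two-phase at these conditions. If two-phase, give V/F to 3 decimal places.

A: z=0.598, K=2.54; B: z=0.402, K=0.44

ΣzᵢKᵢ = 1.696; Σzᵢ/Kᵢ = 1.149.
Both exceed 1, so a two-phase solution exists.
Material balance + equilibrium reduce to Σ zᵢ(Kᵢ−1)/(1+ψ(Kᵢ−1)) = 0.
Binary case is linear: z₁(K₁−1)(1+ψ(K₂−1)) + z₂(K₂−1)(1+ψ(K₁−1)) = 0
⇒ ψ = [z₁(K₁−1)+z₂(K₂−1)] / [−(K₁−1)(K₂−1)] = 0.6958/0.8624 = 0.807

two-phase, V/F = 0.807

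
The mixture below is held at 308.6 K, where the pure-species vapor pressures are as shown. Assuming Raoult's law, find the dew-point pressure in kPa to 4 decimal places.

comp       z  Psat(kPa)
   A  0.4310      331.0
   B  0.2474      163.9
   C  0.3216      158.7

Pdew = 206.6954 kPa

At the dew point ψ → 1, so Σzᵢ/Kᵢ = 1 with Kᵢ = Pᵢˢᵃᵗ/P ⇒ 1/P = Σzᵢ/Pᵢˢᵃᵗ.
1/P = 0.4310/331.0 + 0.2474/163.9 + 0.3216/158.7 = 0.0048380 ⇒ P = 206.6954 kPa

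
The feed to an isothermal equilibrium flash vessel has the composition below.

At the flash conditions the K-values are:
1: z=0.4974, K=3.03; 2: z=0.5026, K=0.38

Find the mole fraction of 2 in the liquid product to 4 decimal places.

x_2 = 0.7660

Material balance + equilibrium reduce to Σ zᵢ(Kᵢ−1)/(1+ψ(Kᵢ−1)) = 0.
Check two-phase: ΣzᵢKᵢ = 1.6981 > 1 and Σzᵢ/Kᵢ = 1.4868 > 1, so g(0) = 0.6981 > 0 and g(1) = -0.4868 < 0.
Binary case is linear: z₁(K₁−1)(1+ψ(K₂−1)) + z₂(K₂−1)(1+ψ(K₁−1)) = 0
⇒ ψ = [z₁(K₁−1)+z₂(K₂−1)] / [−(K₁−1)(K₂−1)] = 0.69811/1.25860 = 0.5547
Compositions from xᵢ = zᵢ/(1+ψ(Kᵢ−1)), yᵢ = Kᵢxᵢ:
  1: x = 0.2340, y = 0.7089
  2: x = 0.7660, y = 0.2911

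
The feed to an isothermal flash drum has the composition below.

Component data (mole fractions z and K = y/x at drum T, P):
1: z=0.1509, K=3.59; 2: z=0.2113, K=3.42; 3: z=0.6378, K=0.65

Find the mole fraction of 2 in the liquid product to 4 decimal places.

Let ψ = V/F and solve Σ zᵢ(Kᵢ−1)/(1+ψ(Kᵢ−1)) = 0.
Check two-phase: ΣzᵢKᵢ = 1.6789 > 1 and Σzᵢ/Kᵢ = 1.0850 > 1, so g(0) = 0.6789 > 0 and g(1) = -0.0850 < 0.
Iterate (Newton) starting at ψ = 0.5:
  ψ = 0.5000: g = 0.13109, g' = -0.5603 → ψ = 0.7340
  ψ = 0.7340: g = 0.01852, g' = -0.4223 → ψ = 0.7778
  ψ = 0.7778: g = 0.00033, g' = -0.4079 → ψ = 0.7786
Converged at ψ = 0.7786.
Compositions from xᵢ = zᵢ/(1+ψ(Kᵢ−1)), yᵢ = Kᵢxᵢ:
  1: x = 0.0500, y = 0.1796
  2: x = 0.0733, y = 0.2506
  3: x = 0.8767, y = 0.5699

x_2 = 0.0733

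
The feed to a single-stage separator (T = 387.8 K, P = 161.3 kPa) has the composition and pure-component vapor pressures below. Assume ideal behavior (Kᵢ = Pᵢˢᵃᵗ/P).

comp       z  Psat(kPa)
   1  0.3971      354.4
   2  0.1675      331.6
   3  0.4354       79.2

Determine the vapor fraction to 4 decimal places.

Raoult's law: Kᵢ = Pᵢˢᵃᵗ/P = Pᵢˢᵃᵗ/161.3.
  K_1 = 354.4/161.3 = 2.197148, K_2 = 331.6/161.3 = 2.055797, K_3 = 79.2/161.3 = 0.491011
Material balance + equilibrium reduce to Σ zᵢ(Kᵢ−1)/(1+ψ(Kᵢ−1)) = 0.
Feasibility: ΣzᵢKᵢ = 1.4306, Σzᵢ/Kᵢ = 1.1490 — both > 1, two phases present.
Newton iteration, ψ⁰ = 0.65:
  ψ = 0.6500: g = 0.04104, g' = -0.4976 → ψ = 0.7325
  ψ = 0.7325: g = -0.00034, g' = -0.5077 → ψ = 0.7318
Converged at ψ = 0.7318.

ψ = 0.7318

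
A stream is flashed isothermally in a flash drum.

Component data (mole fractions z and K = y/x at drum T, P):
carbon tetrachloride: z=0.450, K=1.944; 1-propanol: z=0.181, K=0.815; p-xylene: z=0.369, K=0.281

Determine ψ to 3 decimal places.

ψ = 0.223

Let ψ = V/F and solve Σ zᵢ(Kᵢ−1)/(1+ψ(Kᵢ−1)) = 0.
Check two-phase: ΣzᵢKᵢ = 1.126 > 1 and Σzᵢ/Kᵢ = 1.767 > 1, so g(0) = 0.126 > 0 and g(1) = -0.767 < 0.
Newton–Raphson from ψ = 0.5:
  ψ = 0.500: g = -0.1625, g' = -0.658 → ψ = 0.253
  ψ = 0.253: g = -0.0164, g' = -0.553 → ψ = 0.223
Converged at ψ = 0.223.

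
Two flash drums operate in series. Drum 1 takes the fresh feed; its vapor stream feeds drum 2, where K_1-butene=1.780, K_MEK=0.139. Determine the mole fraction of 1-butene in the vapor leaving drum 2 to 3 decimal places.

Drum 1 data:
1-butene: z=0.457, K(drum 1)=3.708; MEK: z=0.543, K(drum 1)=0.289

y_1-butene (drum 2) = 0.934

Drum 1:
Rachford–Rice: g(ψ₁) = Σ zᵢ(Kᵢ−1)/(1+ψ₁(Kᵢ−1)) = 0.
Check two-phase: ΣzᵢKᵢ = 1.851 > 1 and Σzᵢ/Kᵢ = 2.002 > 1, so g(0) = 0.851 > 0 and g(1) = -1.002 < 0.
Binary case is linear: z₁(K₁−1)(1+ψ₁(K₂−1)) + z₂(K₂−1)(1+ψ₁(K₁−1)) = 0
⇒ ψ₁ = [z₁(K₁−1)+z₂(K₂−1)] / [−(K₁−1)(K₂−1)] = 0.8515/1.9254 = 0.442
Drum-1 compositions:
  1-butene: x = 0.208, y = 0.771
  MEK: x = 0.792, y = 0.229
Drum-2 feed = drum-1 vapor: z₂ = (0.7711, 0.2289).
Drum 2:
Let ψ₂ = V/F and solve Σ zᵢ(Kᵢ−1)/(1+ψ₂(Kᵢ−1)) = 0.
g(0) = ΣzᵢKᵢ − 1 = 0.404 and g(1) = 1 − Σzᵢ/Kᵢ = -1.080, so a root lies in (0, 1).
Iterate (Newton) starting at ψ₂ = 0.66:
  ψ₂ = 0.660: g = -0.0594, g' = -1.115 → ψ₂ = 0.607
  ψ₂ = 0.607: g = -0.0044, g' = -0.960 → ψ₂ = 0.602
Converged at ψ₂ = 0.602.
  1-butene: x = 0.525, y = 0.934
  MEK: x = 0.475, y = 0.066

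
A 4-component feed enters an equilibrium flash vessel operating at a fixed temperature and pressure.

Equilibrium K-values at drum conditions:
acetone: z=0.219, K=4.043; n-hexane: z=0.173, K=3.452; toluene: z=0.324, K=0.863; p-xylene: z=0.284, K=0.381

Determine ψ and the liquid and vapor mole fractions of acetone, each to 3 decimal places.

ψ = 0.714, x_acetone = 0.069, y_acetone = 0.279

Let ψ = V/F and solve Σ zᵢ(Kᵢ−1)/(1+ψ(Kᵢ−1)) = 0.
Feasibility: ΣzᵢKᵢ = 1.870, Σzᵢ/Kᵢ = 1.225 — both > 1, two phases present.
Newton–Raphson from ψ = 0.47:
  ψ = 0.470: g = 0.1759, g' = -0.791 → ψ = 0.692
  ψ = 0.692: g = 0.0151, g' = -0.694 → ψ = 0.714
Converged at ψ = 0.714.
Compositions from xᵢ = zᵢ/(1+ψ(Kᵢ−1)), yᵢ = Kᵢxᵢ:
  acetone: x = 0.069, y = 0.279
  n-hexane: x = 0.063, y = 0.217
  toluene: x = 0.359, y = 0.310
  p-xylene: x = 0.509, y = 0.194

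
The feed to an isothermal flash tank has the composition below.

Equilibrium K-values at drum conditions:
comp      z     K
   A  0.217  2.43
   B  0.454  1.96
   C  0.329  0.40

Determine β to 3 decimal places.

Rachford–Rice: g(β) = Σ zᵢ(Kᵢ−1)/(1+β(Kᵢ−1)) = 0.
Feasibility: ΣzᵢKᵢ = 1.549, Σzᵢ/Kᵢ = 1.143 — both > 1, two phases present.
Iterate (Newton) starting at β = 0.5:
  β = 0.500: g = 0.1934, g' = -0.584 → β = 0.831
  β = 0.831: g = -0.0098, g' = -0.694 → β = 0.817
Converged at β = 0.817.

β = 0.817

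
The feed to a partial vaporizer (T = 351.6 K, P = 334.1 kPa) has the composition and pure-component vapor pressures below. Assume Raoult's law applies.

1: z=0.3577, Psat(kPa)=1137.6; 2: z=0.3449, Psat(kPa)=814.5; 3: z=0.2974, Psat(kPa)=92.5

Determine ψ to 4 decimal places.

ψ = 0.8114

Raoult's law: Kᵢ = Pᵢˢᵃᵗ/P = Pᵢˢᵃᵗ/334.1.
  K_1 = 1137.6/334.1 = 3.404969, K_2 = 814.5/334.1 = 2.437893, K_3 = 92.5/334.1 = 0.276863
Newton iteration, ψ⁰ = 0.5:
  ψ = 0.5000: g = 0.34223, g' = -1.0494 → ψ = 0.8261
  ψ = 0.8261: g = -0.01950, g' = -1.3404 → ψ = 0.8116
  ψ = 0.8116: g = -0.00029, g' = -1.3006 → ψ = 0.8114
Converged at ψ = 0.8114.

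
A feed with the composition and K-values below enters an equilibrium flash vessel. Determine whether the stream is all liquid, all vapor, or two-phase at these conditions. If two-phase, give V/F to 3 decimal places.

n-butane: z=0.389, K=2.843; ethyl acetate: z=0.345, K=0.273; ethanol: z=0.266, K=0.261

two-phase, V/F = 0.200

ΣzᵢKᵢ = 1.270; Σzᵢ/Kᵢ = 2.420.
Both exceed 1, so a two-phase solution exists.
Rachford–Rice: g(ψ) = Σ zᵢ(Kᵢ−1)/(1+ψ(Kᵢ−1)) = 0.
Iterate (Newton) starting at ψ = 0.5:
  ψ = 0.500: g = -0.3327, g' = -1.173 → ψ = 0.216
  ψ = 0.216: g = -0.0192, g' = -1.138 → ψ = 0.200
Converged at ψ = 0.200.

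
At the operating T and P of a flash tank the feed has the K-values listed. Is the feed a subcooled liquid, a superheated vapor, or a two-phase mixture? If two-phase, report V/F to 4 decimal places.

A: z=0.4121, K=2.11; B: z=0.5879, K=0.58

ΣzᵢKᵢ = 1.2105; Σzᵢ/Kᵢ = 1.2089.
Both exceed 1, so a two-phase solution exists.
Material balance + equilibrium reduce to Σ zᵢ(Kᵢ−1)/(1+ψ(Kᵢ−1)) = 0.
Newton–Raphson from ψ = 0.5:
  ψ = 0.5000: g = -0.01839, g' = -0.3762 → ψ = 0.4511
  ψ = 0.4511: g = 0.00017, g' = -0.3833 → ψ = 0.4516
Converged at ψ = 0.4516.

two-phase, V/F = 0.4516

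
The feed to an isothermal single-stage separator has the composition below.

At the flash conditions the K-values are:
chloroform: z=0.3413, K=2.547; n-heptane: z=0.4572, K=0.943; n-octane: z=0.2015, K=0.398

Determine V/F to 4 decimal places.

Rachford–Rice: g(V/F) = Σ zᵢ(Kᵢ−1)/(1+V/F(Kᵢ−1)) = 0.
Feasibility: ΣzᵢKᵢ = 1.3806, Σzᵢ/Kᵢ = 1.1251 — both > 1, two phases present.
Iterate (Newton) starting at V/F = 0.5:
  V/F = 0.5000: g = 0.09735, g' = -0.4107 → V/F = 0.7370
  V/F = 0.7370: g = 0.00145, g' = -0.4159 → V/F = 0.7405
Converged at V/F = 0.7405.

V/F = 0.7405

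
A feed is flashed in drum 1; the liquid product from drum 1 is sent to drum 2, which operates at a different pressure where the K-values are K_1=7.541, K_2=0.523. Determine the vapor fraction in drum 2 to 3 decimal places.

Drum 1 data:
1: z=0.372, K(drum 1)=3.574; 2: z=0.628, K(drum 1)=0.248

V/F (drum 2) = 0.356

Drum 1:
Rachford–Rice: g(ψ₁) = Σ zᵢ(Kᵢ−1)/(1+ψ₁(Kᵢ−1)) = 0.
Feasibility: ΣzᵢKᵢ = 1.485, Σzᵢ/Kᵢ = 2.636 — both > 1, two phases present.
Binary case is linear: z₁(K₁−1)(1+ψ₁(K₂−1)) + z₂(K₂−1)(1+ψ₁(K₁−1)) = 0
⇒ ψ₁ = [z₁(K₁−1)+z₂(K₂−1)] / [−(K₁−1)(K₂−1)] = 0.4853/1.9356 = 0.251
Drum-1 compositions:
  1: x = 0.226, y = 0.808
  2: x = 0.774, y = 0.192
Drum-2 feed = drum-1 liquid: z₂ = (0.2261, 0.7739).
Drum 2:
Binary case is linear: z₁(K₁−1)(1+ψ₂(K₂−1)) + z₂(K₂−1)(1+ψ₂(K₁−1)) = 0
⇒ ψ₂ = [z₁(K₁−1)+z₂(K₂−1)] / [−(K₁−1)(K₂−1)] = 1.1098/3.1201 = 0.356
  1: x = 0.068, y = 0.513
  2: x = 0.932, y = 0.487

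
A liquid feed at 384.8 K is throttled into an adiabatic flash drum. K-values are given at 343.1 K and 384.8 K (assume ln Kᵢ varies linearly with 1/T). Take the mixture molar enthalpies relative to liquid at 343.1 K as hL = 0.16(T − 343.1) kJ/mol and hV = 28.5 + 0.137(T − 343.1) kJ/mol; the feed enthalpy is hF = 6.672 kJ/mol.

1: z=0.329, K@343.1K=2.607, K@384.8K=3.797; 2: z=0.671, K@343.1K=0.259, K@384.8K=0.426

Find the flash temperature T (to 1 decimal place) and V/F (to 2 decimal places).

T = 358.5 K, V/F = 0.15

Adiabatic flash: solve Rachford–Rice at each trial T, then check hF = ψ·hV(T) + (1−ψ)·hL(T).
  T = 343.1 K: K = (2.607, 0.259), RR gives ψ = 0.026, H_out = 0.754 kJ/mol
  T = 384.8 K: K = (3.797, 0.426), RR gives ψ = 0.333, H_out = 15.851 kJ/mol
  T = 364.0 K: K = (3.182, 0.337), RR gives ψ = 0.189, H_out = 8.633 kJ/mol
  T = 353.6 K: K = (2.890, 0.297), RR gives ψ = 0.113, H_out = 4.869 kJ/mol
  T = 358.8 K: K = (3.034, 0.317), RR gives ψ = 0.152, H_out = 6.778 kJ/mol
  T = 356.2 K: K = (2.962, 0.307), RR gives ψ = 0.132, H_out = 5.832 kJ/mol
  T = 357.5 K: K = (2.998, 0.312), RR gives ψ = 0.142, H_out = 6.307 kJ/mol
Linear interpolation between T = 357.5 (H_out = 6.307) and T = 358.8 (H_out = 6.778) on hF = 6.672 gives T ≈ 358.5 K, at which ψ = 0.15.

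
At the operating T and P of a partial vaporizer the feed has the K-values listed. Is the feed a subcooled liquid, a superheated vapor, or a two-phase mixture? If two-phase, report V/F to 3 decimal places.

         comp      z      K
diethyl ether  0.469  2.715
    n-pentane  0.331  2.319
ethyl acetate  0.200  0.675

superheated vapor

ΣzᵢKᵢ = 2.176; Σzᵢ/Kᵢ = 0.612.
Since Σzᵢ/Kᵢ < 1 the mixture is above its dew point — single vapor phase.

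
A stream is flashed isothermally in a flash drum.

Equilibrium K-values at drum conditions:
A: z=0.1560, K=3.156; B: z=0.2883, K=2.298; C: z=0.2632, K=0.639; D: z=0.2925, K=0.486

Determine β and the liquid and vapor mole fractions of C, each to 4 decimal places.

Rachford–Rice: g(β) = Σ zᵢ(Kᵢ−1)/(1+β(Kᵢ−1)) = 0.
g(0) = ΣzᵢKᵢ − 1 = 0.4652 and g(1) = 1 − Σzᵢ/Kᵢ = -0.1886, so a root lies in (0, 1).
Iterate (Newton) starting at β = 0.68:
  β = 0.6800: g = -0.02190, g' = -0.4992 → β = 0.6361
  β = 0.6361: g = 0.00007, g' = -0.5031 → β = 0.6363
Converged at β = 0.6363.
Compositions from xᵢ = zᵢ/(1+β(Kᵢ−1)), yᵢ = Kᵢxᵢ:
  A: x = 0.0658, y = 0.2076
  B: x = 0.1579, y = 0.3628
  C: x = 0.3417, y = 0.2183
  D: x = 0.4346, y = 0.2112

β = 0.6363, x_C = 0.3417, y_C = 0.2183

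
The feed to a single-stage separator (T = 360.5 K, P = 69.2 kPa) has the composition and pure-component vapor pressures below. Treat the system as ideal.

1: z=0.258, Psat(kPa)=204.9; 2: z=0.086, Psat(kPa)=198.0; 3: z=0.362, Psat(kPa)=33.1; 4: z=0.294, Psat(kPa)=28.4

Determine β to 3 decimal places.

Raoult's law: Kᵢ = Pᵢˢᵃᵗ/P = Pᵢˢᵃᵗ/69.2.
  K_1 = 204.9/69.2 = 2.96098, K_2 = 198.0/69.2 = 2.86127, K_3 = 33.1/69.2 = 0.47832, K_4 = 28.4/69.2 = 0.41040
Material balance + equilibrium reduce to Σ zᵢ(Kᵢ−1)/(1+β(Kᵢ−1)) = 0.
Check two-phase: ΣzᵢKᵢ = 1.304 > 1 and Σzᵢ/Kᵢ = 1.590 > 1, so g(0) = 0.304 > 0 and g(1) = -0.590 < 0.
Newton–Raphson from β = 0.5:
  β = 0.500: g = -0.1629, g' = -0.719 → β = 0.273
  β = 0.273: g = 0.0086, g' = -0.831 → β = 0.284
Converged at β = 0.284.

β = 0.284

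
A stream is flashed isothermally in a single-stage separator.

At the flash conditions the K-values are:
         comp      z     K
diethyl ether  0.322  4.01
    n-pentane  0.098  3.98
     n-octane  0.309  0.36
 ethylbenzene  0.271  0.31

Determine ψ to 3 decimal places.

ψ = 0.440

Rachford–Rice: g(ψ) = Σ zᵢ(Kᵢ−1)/(1+ψ(Kᵢ−1)) = 0.
Check two-phase: ΣzᵢKᵢ = 1.877 > 1 and Σzᵢ/Kᵢ = 1.837 > 1, so g(0) = 0.877 > 0 and g(1) = -0.837 < 0.
Newton iteration, ψ⁰ = 0.52:
  ψ = 0.520: g = -0.0957, g' = -1.175 → ψ = 0.439
  ψ = 0.439: g = 0.0012, g' = -1.215 → ψ = 0.440
Converged at ψ = 0.440.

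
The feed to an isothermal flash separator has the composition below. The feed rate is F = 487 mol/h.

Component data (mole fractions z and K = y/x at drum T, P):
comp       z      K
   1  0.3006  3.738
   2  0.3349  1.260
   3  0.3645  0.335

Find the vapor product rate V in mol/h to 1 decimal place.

Rachford–Rice: g(V/F) = Σ zᵢ(Kᵢ−1)/(1+V/F(Kᵢ−1)) = 0.
Feasibility: ΣzᵢKᵢ = 1.6677, Σzᵢ/Kᵢ = 1.4343 — both > 1, two phases present.
Newton–Raphson from V/F = 0.5:
  V/F = 0.5000: g = 0.06134, g' = -0.7810 → V/F = 0.5785
  V/F = 0.5785: g = 0.00024, g' = -0.7804 → V/F = 0.5788
Converged at V/F = 0.5788.
Then V = V/F·F = 0.5788·487 = 281.9 mol/h and L = F − V = 205.1 mol/h.

V = 281.9 mol/h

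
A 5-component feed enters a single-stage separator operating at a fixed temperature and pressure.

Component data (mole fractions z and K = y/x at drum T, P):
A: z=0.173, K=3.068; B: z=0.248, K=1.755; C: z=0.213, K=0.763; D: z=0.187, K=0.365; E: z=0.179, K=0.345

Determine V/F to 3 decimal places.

V/F = 0.343

Material balance + equilibrium reduce to Σ zᵢ(Kᵢ−1)/(1+V/F(Kᵢ−1)) = 0.
g(0) = ΣzᵢKᵢ − 1 = 0.259 and g(1) = 1 − Σzᵢ/Kᵢ = -0.508, so a root lies in (0, 1).
Newton iteration, V/F⁰ = 0.5:
  V/F = 0.500: g = -0.0938, g' = -0.600 → V/F = 0.344
  V/F = 0.344: g = -0.0004, g' = -0.607 → V/F = 0.343
Converged at V/F = 0.343.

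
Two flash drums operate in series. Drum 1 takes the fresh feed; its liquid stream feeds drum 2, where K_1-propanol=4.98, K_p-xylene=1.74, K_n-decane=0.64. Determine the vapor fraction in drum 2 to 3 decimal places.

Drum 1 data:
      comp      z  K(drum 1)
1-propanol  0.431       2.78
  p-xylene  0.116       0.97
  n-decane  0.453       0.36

Drum 1:
Rachford–Rice: g(ψ₁) = Σ zᵢ(Kᵢ−1)/(1+ψ₁(Kᵢ−1)) = 0.
Feasibility: ΣzᵢKᵢ = 1.474, Σzᵢ/Kᵢ = 1.533 — both > 1, two phases present.
Newton–Raphson from ψ₁ = 0.49:
  ψ₁ = 0.490: g = -0.0161, g' = -0.784 → ψ₁ = 0.469
Converged at ψ₁ = 0.469.
Drum-1 compositions:
  1-propanol: x = 0.235, y = 0.653
  p-xylene: x = 0.118, y = 0.114
  n-decane: x = 0.648, y = 0.233
Drum-2 feed = drum-1 liquid: z₂ = (0.2348, 0.1177, 0.6475).
Drum 2:
Iterate (Newton) starting at ψ₂ = 0.54:
  ψ₂ = 0.540: g = 0.0696, g' = -0.537 → ψ₂ = 0.670
  ψ₂ = 0.670: g = 0.0061, g' = -0.451 → ψ₂ = 0.683
Converged at ψ₂ = 0.683.
  1-propanol: x = 0.063, y = 0.314
  p-xylene: x = 0.078, y = 0.136
  n-decane: x = 0.859, y = 0.550

V/F (drum 2) = 0.683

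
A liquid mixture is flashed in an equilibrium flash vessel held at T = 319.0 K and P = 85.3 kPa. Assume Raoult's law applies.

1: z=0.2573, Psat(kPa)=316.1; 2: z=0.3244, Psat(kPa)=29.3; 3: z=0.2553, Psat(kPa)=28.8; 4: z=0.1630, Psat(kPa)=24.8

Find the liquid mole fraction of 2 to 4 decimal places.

Raoult's law: Kᵢ = Pᵢˢᵃᵗ/P = Pᵢˢᵃᵗ/85.3.
  K_1 = 316.1/85.3 = 3.705744, K_2 = 29.3/85.3 = 0.343494, K_3 = 28.8/85.3 = 0.337632, K_4 = 24.8/85.3 = 0.290739
Material balance + equilibrium reduce to Σ zᵢ(Kᵢ−1)/(1+β(Kᵢ−1)) = 0.
Feasibility: ΣzᵢKᵢ = 1.1985, Σzᵢ/Kᵢ = 2.3306 — both > 1, two phases present.
Newton iteration, β⁰ = 0.6:
  β = 0.6000: g = -0.56790, g' = -1.2113 → β = 0.1312
  β = 0.1312: g = -0.03185, g' = -1.4276 → β = 0.1088
  β = 0.1088: g = 0.00092, g' = -1.5127 → β = 0.1095
Converged at β = 0.1095.
Compositions from xᵢ = zᵢ/(1+β(Kᵢ−1)), yᵢ = Kᵢxᵢ:
  1: x = 0.1985, y = 0.7356
  2: x = 0.3495, y = 0.1201
  3: x = 0.2753, y = 0.0929
  4: x = 0.1767, y = 0.0514

x_2 = 0.3495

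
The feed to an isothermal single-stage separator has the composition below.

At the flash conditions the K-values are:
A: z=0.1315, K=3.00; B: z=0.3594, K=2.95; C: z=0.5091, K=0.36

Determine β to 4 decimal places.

Let β = V/F and solve Σ zᵢ(Kᵢ−1)/(1+β(Kᵢ−1)) = 0.
Feasibility: ΣzᵢKᵢ = 1.6380, Σzᵢ/Kᵢ = 1.5798 — both > 1, two phases present.
Newton–Raphson from β = 0.5:
  β = 0.5000: g = 0.00720, g' = -0.9328 → β = 0.5077
Converged at β = 0.5077.

β = 0.5077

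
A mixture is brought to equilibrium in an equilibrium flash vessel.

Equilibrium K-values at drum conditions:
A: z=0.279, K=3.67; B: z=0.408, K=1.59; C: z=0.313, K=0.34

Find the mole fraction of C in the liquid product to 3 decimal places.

Let ψ = V/F and solve Σ zᵢ(Kᵢ−1)/(1+ψ(Kᵢ−1)) = 0.
g(0) = ΣzᵢKᵢ − 1 = 0.779 and g(1) = 1 − Σzᵢ/Kᵢ = -0.253, so a root lies in (0, 1).
Newton–Raphson from ψ = 0.44:
  ψ = 0.440: g = 0.2425, g' = -0.781 → ψ = 0.751
  ψ = 0.751: g = 0.0054, g' = -0.824 → ψ = 0.757
Converged at ψ = 0.757.
Compositions from xᵢ = zᵢ/(1+ψ(Kᵢ−1)), yᵢ = Kᵢxᵢ:
  A: x = 0.092, y = 0.339
  B: x = 0.282, y = 0.448
  C: x = 0.626, y = 0.213

x_C = 0.626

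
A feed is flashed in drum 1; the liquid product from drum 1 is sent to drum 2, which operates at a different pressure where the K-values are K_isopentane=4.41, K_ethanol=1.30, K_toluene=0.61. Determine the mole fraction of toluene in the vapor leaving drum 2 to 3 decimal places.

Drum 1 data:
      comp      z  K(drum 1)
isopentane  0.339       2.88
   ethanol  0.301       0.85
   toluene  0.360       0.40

Drum 1:
Rachford–Rice: g(ψ₁) = Σ zᵢ(Kᵢ−1)/(1+ψ₁(Kᵢ−1)) = 0.
Feasibility: ΣzᵢKᵢ = 1.376, Σzᵢ/Kᵢ = 1.372 — both > 1, two phases present.
Iterate (Newton) starting at ψ₁ = 0.59:
  ψ₁ = 0.590: g = -0.0817, g' = -0.588 → ψ₁ = 0.451
  ψ₁ = 0.451: g = 0.0003, g' = -0.602 → ψ₁ = 0.452
Converged at ψ₁ = 0.452.
Drum-1 compositions:
  isopentane: x = 0.183, y = 0.528
  ethanol: x = 0.323, y = 0.274
  toluene: x = 0.494, y = 0.198
Drum-2 feed = drum-1 liquid: z₂ = (0.1834, 0.3229, 0.4938).
Drum 2:
Iterate (Newton) starting at ψ₂ = 0.5:
  ψ₂ = 0.500: g = 0.0761, g' = -0.429 → ψ₂ = 0.677
  ψ₂ = 0.677: g = 0.0077, g' = -0.353 → ψ₂ = 0.699
Converged at ψ₂ = 0.699.
  isopentane: x = 0.054, y = 0.239
  ethanol: x = 0.267, y = 0.347
  toluene: x = 0.679, y = 0.414

y_toluene (drum 2) = 0.414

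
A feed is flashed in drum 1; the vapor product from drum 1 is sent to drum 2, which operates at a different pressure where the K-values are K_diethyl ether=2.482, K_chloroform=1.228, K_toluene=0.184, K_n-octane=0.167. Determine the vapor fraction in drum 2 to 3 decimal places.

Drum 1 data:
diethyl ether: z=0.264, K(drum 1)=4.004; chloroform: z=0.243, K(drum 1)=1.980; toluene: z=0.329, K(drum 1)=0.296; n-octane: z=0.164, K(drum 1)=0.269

Drum 1:
Iterate (Newton) starting at ψ₁ = 0.58:
  ψ₁ = 0.580: g = -0.1586, g' = -1.142 → ψ₁ = 0.441
  ψ₁ = 0.441: g = -0.0055, g' = -1.088 → ψ₁ = 0.436
Converged at ψ₁ = 0.436.
Drum-1 compositions:
  diethyl ether: x = 0.114, y = 0.458
  chloroform: x = 0.170, y = 0.337
  toluene: x = 0.475, y = 0.141
  n-octane: x = 0.241, y = 0.065
Drum-2 feed = drum-1 vapor: z₂ = (0.4576, 0.3371, 0.1405, 0.0648).
Drum 2:
Iterate (Newton) starting at ψ₂ = 0.31:
  ψ₂ = 0.310: g = 0.3103, g' = -0.737 → ψ₂ = 0.731
  ψ₂ = 0.731: g = -0.0310, g' = -1.114 → ψ₂ = 0.703
  ψ₂ = 0.703: g = -0.0012, g' = -1.032 → ψ₂ = 0.702
Converged at ψ₂ = 0.702.
  diethyl ether: x = 0.224, y = 0.557
  chloroform: x = 0.291, y = 0.357
  toluene: x = 0.329, y = 0.061
  n-octane: x = 0.156, y = 0.026

V/F (drum 2) = 0.702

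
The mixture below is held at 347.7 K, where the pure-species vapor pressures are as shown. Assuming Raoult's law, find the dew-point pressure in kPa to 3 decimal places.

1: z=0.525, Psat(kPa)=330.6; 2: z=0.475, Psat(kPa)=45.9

Pdew = 83.776 kPa

At the dew point ψ → 1, so Σzᵢ/Kᵢ = 1 with Kᵢ = Pᵢˢᵃᵗ/P ⇒ 1/P = Σzᵢ/Pᵢˢᵃᵗ.
1/P = 0.525/330.6 + 0.475/45.9 = 0.011937 ⇒ P = 83.776 kPa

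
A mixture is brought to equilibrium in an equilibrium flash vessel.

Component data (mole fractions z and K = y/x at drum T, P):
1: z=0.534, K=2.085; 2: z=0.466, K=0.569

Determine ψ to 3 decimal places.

ψ = 0.809

Material balance + equilibrium reduce to Σ zᵢ(Kᵢ−1)/(1+ψ(Kᵢ−1)) = 0.
g(0) = ΣzᵢKᵢ − 1 = 0.379 and g(1) = 1 − Σzᵢ/Kᵢ = -0.075, so a root lies in (0, 1).
Binary case is linear: z₁(K₁−1)(1+ψ(K₂−1)) + z₂(K₂−1)(1+ψ(K₁−1)) = 0
⇒ ψ = [z₁(K₁−1)+z₂(K₂−1)] / [−(K₁−1)(K₂−1)] = 0.3785/0.4676 = 0.809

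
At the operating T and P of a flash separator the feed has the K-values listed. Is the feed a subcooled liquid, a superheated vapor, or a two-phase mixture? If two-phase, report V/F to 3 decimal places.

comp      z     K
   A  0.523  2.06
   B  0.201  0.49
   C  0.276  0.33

two-phase, V/F = 0.413

ΣzᵢKᵢ = 1.267; Σzᵢ/Kᵢ = 1.500.
Both exceed 1, so a two-phase solution exists.
Material balance + equilibrium reduce to Σ zᵢ(Kᵢ−1)/(1+ψ(Kᵢ−1)) = 0.
Newton iteration, ψ⁰ = 0.55:
  ψ = 0.550: g = -0.0851, g' = -0.646 → ψ = 0.418
  ψ = 0.418: g = -0.0032, g' = -0.606 → ψ = 0.413
Converged at ψ = 0.413.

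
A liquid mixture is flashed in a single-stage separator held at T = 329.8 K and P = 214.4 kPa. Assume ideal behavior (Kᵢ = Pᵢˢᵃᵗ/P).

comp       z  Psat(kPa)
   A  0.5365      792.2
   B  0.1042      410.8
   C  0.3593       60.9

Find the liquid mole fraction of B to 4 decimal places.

Raoult's law: Kᵢ = Pᵢˢᵃᵗ/P = Pᵢˢᵃᵗ/214.4.
  K_A = 792.2/214.4 = 3.694963, K_B = 410.8/214.4 = 1.916045, K_C = 60.9/214.4 = 0.284049
Rachford–Rice: g(V/F) = Σ zᵢ(Kᵢ−1)/(1+V/F(Kᵢ−1)) = 0.
Check two-phase: ΣzᵢKᵢ = 2.2841 > 1 and Σzᵢ/Kᵢ = 1.4645 > 1, so g(0) = 1.2841 > 0 and g(1) = -0.4645 < 0.
Newton–Raphson from V/F = 0.5:
  V/F = 0.5000: g = 0.28071, g' = -1.1950 → V/F = 0.7349
  V/F = 0.7349: g = -0.00073, g' = -1.2901 → V/F = 0.7343
Converged at V/F = 0.7343.
Compositions from xᵢ = zᵢ/(1+V/F(Kᵢ−1)), yᵢ = Kᵢxᵢ:
  A: x = 0.1801, y = 0.6654
  B: x = 0.0623, y = 0.1194
  C: x = 0.7576, y = 0.2152

x_B = 0.0623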